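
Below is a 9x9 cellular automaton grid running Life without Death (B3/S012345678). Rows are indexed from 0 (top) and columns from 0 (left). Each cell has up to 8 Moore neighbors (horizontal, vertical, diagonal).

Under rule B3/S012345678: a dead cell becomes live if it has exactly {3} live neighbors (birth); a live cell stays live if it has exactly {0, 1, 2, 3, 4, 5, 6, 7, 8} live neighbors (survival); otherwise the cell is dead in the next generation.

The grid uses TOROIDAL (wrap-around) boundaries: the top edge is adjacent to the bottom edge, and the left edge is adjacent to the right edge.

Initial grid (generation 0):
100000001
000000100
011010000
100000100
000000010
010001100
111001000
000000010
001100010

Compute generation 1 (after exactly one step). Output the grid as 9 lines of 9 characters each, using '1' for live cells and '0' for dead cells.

Simulating step by step:
Generation 0 (given above): 20 live cells
Generation 1: 31 live cells
(generation 1 grid is the final answer)

Answer: 100000011
110000100
011011000
110000100
000001010
111001100
111001000
000100111
001100010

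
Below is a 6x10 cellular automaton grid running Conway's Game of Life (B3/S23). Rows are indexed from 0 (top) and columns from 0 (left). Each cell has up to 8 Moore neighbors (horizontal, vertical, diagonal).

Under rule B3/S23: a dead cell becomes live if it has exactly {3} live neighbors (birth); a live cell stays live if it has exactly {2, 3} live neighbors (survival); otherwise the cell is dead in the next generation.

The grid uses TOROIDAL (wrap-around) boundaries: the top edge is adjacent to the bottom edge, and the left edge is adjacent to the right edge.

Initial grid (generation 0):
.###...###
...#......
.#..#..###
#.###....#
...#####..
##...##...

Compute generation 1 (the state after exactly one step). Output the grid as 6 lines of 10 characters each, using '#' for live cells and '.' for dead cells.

Answer: .#.##.####
.#.##.....
.#..#...##
###......#
.......#.#
##.......#

Derivation:
Simulating step by step:
Generation 0 (given above): 26 live cells
Generation 1: 23 live cells
(generation 1 grid is the final answer)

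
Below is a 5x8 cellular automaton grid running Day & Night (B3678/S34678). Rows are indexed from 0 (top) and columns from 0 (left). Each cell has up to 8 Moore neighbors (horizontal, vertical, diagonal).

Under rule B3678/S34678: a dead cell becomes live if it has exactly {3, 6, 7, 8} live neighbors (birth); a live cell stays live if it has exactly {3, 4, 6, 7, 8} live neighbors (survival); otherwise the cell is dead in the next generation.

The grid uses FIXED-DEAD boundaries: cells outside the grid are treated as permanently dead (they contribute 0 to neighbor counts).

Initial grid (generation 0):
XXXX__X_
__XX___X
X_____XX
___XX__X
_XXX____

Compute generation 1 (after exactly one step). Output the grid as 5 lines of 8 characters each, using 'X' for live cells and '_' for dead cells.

Simulating step by step:
Generation 0 (given above): 17 live cells
Generation 1: 17 live cells
(generation 1 grid is the final answer)

Answer: _XXX____
X_XX___X
__X_X_XX
_X_X__X_
__XXX___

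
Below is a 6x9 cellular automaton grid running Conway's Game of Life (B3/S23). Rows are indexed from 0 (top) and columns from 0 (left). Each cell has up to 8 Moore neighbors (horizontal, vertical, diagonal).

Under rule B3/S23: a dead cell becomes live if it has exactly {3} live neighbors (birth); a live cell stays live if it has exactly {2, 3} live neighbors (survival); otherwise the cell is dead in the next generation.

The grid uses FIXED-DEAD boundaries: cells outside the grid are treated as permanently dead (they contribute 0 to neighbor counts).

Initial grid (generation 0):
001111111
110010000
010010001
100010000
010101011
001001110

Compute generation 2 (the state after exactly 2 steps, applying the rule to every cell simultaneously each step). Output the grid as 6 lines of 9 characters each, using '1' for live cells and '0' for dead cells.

Simulating step by step:
Generation 0 (given above): 24 live cells
Generation 1: 34 live cells
011111110
110000101
010111000
111111011
011101011
001011011
Generation 2: 20 live cells
(generation 2 grid is the final answer)

Answer: 111111110
100000000
000000001
100000011
100000000
011011011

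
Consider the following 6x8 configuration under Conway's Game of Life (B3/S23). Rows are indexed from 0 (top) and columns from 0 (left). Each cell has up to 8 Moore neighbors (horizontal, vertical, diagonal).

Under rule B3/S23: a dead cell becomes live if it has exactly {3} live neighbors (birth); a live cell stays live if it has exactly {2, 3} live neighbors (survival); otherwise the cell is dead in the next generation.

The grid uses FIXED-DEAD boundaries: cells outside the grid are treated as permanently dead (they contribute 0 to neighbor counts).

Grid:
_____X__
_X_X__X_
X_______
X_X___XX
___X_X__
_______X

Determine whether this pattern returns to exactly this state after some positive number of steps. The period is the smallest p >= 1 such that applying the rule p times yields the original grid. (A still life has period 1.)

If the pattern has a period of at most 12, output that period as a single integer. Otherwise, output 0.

Answer: 0

Derivation:
Simulating and comparing each generation to the original:
Gen 0 (original, given above): 12 live cells
Gen 1: 7 live cells, differs from original
Gen 2: 5 live cells, differs from original
Gen 3: 4 live cells, differs from original
Gen 4: 4 live cells, differs from original
Gen 5: 4 live cells, differs from original
Gen 6: 4 live cells, differs from original
Gen 7: 4 live cells, differs from original
Gen 8: 4 live cells, differs from original
Gen 9: 4 live cells, differs from original
Gen 10: 4 live cells, differs from original
Gen 11: 4 live cells, differs from original
Gen 12: 4 live cells, differs from original
No period found within 12 steps.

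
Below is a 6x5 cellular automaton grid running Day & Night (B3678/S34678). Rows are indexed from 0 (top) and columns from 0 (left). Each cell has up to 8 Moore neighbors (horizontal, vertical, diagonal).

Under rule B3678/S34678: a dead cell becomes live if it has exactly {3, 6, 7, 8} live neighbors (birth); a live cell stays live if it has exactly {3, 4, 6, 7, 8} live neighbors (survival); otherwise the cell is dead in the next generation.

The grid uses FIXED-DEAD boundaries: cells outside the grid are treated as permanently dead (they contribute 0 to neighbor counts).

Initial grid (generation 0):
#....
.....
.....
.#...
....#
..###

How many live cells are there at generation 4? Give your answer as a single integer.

Simulating step by step:
Generation 0 (given above): 6 live cells
Generation 1: 2 live cells
.....
.....
.....
.....
..#..
...#.
Generation 2: 0 live cells
.....
.....
.....
.....
.....
.....
Generation 3: 0 live cells
.....
.....
.....
.....
.....
.....
Generation 4: 0 live cells
.....
.....
.....
.....
.....
.....
Population at generation 4: 0

Answer: 0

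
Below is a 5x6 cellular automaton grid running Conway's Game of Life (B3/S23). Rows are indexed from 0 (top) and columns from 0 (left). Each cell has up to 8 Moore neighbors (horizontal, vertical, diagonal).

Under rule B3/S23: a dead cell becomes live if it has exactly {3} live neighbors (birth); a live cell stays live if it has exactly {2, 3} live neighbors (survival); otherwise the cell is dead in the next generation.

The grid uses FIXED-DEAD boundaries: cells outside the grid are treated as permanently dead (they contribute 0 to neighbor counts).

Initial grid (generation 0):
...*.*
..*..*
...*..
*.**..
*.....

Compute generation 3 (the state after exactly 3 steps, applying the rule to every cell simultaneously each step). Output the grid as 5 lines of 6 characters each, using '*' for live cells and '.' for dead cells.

Simulating step by step:
Generation 0 (given above): 9 live cells
Generation 1: 10 live cells
....*.
..**..
.*.**.
.***..
.*....
Generation 2: 9 live cells
...*..
..*...
.*..*.
**.**.
.*....
Generation 3: 12 live cells
(generation 3 grid is the final answer)

Answer: ......
..**..
**..*.
**.**.
***...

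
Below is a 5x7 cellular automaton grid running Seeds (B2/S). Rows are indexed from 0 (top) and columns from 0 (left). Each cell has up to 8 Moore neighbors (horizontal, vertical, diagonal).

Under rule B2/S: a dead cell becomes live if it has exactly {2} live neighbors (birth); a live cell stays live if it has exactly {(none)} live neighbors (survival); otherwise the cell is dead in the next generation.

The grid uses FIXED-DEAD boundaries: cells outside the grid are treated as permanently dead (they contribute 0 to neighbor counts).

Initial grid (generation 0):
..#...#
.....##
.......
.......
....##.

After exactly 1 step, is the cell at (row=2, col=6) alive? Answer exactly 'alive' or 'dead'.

Simulating step by step:
Generation 0 (given above): 6 live cells
Generation 1: 4 live cells
.......
.......
.....##
....##.
.......

Cell (2,6) at generation 1: 1 -> alive

Answer: alive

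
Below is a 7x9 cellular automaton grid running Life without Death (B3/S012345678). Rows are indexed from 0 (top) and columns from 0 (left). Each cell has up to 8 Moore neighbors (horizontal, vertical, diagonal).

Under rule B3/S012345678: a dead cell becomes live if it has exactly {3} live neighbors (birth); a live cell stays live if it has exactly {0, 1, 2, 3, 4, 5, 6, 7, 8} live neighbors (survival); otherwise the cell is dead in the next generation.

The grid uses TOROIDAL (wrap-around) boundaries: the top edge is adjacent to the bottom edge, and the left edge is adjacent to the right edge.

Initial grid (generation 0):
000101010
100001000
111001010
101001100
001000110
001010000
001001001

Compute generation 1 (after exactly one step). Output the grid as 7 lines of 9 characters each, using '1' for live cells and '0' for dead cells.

Simulating step by step:
Generation 0 (given above): 22 live cells
Generation 1: 31 live cells
(generation 1 grid is the final answer)

Answer: 000101011
101001000
111011010
101101100
001000110
011011110
001001101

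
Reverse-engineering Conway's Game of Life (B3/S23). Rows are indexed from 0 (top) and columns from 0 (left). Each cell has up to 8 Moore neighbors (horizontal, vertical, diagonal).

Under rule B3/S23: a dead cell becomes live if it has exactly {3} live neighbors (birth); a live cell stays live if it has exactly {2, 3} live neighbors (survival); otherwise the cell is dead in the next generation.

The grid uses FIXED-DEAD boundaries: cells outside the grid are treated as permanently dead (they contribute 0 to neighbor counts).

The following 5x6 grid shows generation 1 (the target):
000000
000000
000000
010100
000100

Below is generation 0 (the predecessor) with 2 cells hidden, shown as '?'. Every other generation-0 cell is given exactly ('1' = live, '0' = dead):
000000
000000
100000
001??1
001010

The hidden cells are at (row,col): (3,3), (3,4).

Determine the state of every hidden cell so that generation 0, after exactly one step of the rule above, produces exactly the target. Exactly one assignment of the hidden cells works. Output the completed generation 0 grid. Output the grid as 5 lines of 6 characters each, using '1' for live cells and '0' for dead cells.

Hidden generation-0 cells (in order): (3,3), (3,4).
A hidden cell only influences target cells in its own 3x3 neighborhood. Try each of the 2^2 = 4 assignments, step the completed generation 0 forward once under B3/S23, and compare with the target:
  (3,3)=0 (3,4)=0 -> step reproduces the target at every cell -> ACCEPT
  (3,3)=0 (3,4)=1 -> step gives (3,3)='0' but target has '1' -> reject
  (3,3)=1 (3,4)=0 -> step gives (3,2)='1' but target has '0' -> reject
  (3,3)=1 (3,4)=1 -> step gives (2,3)='1' but target has '0' -> reject
Unique solution: (3,3)=dead, (3,4)=dead.
Check: live-neighbor counts of every cell in the completed generation 0:
000000
110000
021111
131321
021312
Applying B3/S23 to generation 0 with these counts gives:
000000
000000
000000
010100
000100
which matches the target exactly.

Answer: 000000
000000
100000
001001
001010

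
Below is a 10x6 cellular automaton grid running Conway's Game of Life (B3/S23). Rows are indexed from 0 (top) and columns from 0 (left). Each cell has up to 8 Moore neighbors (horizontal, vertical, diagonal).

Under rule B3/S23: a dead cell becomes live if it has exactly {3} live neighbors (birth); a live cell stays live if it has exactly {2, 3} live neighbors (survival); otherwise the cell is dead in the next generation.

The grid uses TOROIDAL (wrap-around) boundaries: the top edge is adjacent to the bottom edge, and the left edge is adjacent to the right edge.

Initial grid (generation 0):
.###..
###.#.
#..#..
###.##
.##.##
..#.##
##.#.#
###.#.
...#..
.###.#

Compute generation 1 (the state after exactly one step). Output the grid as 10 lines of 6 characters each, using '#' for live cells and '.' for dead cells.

Answer: .....#
#...##
......
......
......
......
......
....#.
.....#
##....

Derivation:
Simulating step by step:
Generation 0 (given above): 34 live cells
Generation 1: 8 live cells
(generation 1 grid is the final answer)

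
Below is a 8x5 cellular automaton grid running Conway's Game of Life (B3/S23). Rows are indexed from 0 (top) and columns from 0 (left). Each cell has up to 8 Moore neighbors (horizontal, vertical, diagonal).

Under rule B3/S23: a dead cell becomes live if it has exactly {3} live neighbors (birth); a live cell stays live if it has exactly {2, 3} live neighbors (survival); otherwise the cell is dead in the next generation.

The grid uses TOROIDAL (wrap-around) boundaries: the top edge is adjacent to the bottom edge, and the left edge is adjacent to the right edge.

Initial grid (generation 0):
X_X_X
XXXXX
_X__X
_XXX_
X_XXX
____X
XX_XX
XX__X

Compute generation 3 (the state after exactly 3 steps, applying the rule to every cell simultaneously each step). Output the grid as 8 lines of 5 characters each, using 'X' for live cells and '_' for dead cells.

Simulating step by step:
Generation 0 (given above): 25 live cells
Generation 1: 4 live cells
_____
_____
_____
_____
X____
_____
_XXX_
_____
Generation 2: 4 live cells
_____
_____
_____
_____
_____
_XX__
__X__
__X__
Generation 3: 4 live cells
(generation 3 grid is the final answer)

Answer: _____
_____
_____
_____
_____
_XX__
__XX_
_____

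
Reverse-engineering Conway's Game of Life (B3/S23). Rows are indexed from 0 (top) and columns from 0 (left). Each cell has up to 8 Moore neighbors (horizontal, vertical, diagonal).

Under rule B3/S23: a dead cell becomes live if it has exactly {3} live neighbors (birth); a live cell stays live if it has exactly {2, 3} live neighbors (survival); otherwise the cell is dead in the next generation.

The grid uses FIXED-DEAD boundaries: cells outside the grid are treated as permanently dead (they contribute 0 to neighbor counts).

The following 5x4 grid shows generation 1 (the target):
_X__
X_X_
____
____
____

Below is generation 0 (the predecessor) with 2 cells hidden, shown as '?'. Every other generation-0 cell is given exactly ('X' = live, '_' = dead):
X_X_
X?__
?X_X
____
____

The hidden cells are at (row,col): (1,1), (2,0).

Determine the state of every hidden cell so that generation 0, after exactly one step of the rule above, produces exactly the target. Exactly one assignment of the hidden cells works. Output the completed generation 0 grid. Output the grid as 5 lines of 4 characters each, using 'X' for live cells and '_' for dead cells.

Hidden generation-0 cells (in order): (1,1), (2,0).
A hidden cell only influences target cells in its own 3x3 neighborhood. Try each of the 2^2 = 4 assignments, step the completed generation 0 forward once under B3/S23, and compare with the target:
  (1,1)=_ (2,0)=_ -> step reproduces the target at every cell -> ACCEPT
  (1,1)=_ (2,0)=X -> step gives (2,0)='X' but target has '_' -> reject
  (1,1)=X (2,0)=_ -> step gives (0,0)='X' but target has '_' -> reject
  (1,1)=X (2,0)=X -> step gives (0,0)='X' but target has '_' -> reject
Unique solution: (1,1)=dead, (2,0)=dead.
Check: live-neighbor counts of every cell in the completed generation 0:
1301
2432
2120
1121
0000
Applying B3/S23 to generation 0 with these counts gives:
_X__
X_X_
____
____
____
which matches the target exactly.

Answer: X_X_
X___
_X_X
____
____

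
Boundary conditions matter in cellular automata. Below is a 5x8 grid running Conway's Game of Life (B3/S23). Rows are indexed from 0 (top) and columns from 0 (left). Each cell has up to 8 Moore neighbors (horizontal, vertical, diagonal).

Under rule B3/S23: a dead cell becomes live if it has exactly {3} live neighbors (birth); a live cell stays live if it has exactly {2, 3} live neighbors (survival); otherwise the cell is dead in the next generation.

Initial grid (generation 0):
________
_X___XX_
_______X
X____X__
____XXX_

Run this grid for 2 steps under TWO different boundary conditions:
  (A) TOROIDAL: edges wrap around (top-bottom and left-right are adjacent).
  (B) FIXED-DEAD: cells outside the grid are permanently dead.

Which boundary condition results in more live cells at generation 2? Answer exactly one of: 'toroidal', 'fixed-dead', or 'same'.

Answer: toroidal

Derivation:
Under TOROIDAL boundary, generation 2:
____X_X_
_____XXX
X___XX_X
X______X
___X__X_
Population = 13

Under FIXED-DEAD boundary, generation 2:
________
________
____XXX_
________
____X_X_
Population = 5

Comparison: toroidal=13, fixed-dead=5 -> toroidal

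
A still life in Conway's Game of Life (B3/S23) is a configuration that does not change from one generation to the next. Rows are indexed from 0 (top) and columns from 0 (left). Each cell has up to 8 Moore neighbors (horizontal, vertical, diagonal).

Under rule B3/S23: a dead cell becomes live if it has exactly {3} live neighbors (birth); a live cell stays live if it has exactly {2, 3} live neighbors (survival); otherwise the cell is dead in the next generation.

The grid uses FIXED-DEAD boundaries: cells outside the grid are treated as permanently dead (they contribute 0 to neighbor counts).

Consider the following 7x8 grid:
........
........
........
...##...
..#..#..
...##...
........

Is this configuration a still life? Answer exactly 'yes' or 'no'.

Answer: yes

Derivation:
Compute generation 1 and compare to generation 0 (given above):
Generation 1:
........
........
........
...##...
..#..#..
...##...
........
The grids are IDENTICAL -> still life.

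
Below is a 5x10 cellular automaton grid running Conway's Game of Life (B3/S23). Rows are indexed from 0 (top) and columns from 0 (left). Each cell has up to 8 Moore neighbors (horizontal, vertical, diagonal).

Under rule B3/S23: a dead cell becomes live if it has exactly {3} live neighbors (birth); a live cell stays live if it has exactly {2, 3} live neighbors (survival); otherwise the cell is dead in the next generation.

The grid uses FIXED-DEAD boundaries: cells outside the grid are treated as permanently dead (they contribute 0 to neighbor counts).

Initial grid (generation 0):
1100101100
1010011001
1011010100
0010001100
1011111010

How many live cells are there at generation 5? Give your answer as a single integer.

Answer: 22

Derivation:
Simulating step by step:
Generation 0 (given above): 25 live cells
Generation 1: 20 live cells
1100001100
1010000010
0011110110
0000000010
0111111000
Generation 2: 21 live cells
1100000100
1010110010
0111100111
0100000010
0011110000
Generation 3: 20 live cells
1100000000
1000111001
1000110101
0100010111
0011100000
Generation 4: 20 live cells
1100010000
1000101010
1100000101
0110010101
0011100010
Generation 5: 22 live cells
1100010000
0000011110
1010010101
1000101101
0111100010
Population at generation 5: 22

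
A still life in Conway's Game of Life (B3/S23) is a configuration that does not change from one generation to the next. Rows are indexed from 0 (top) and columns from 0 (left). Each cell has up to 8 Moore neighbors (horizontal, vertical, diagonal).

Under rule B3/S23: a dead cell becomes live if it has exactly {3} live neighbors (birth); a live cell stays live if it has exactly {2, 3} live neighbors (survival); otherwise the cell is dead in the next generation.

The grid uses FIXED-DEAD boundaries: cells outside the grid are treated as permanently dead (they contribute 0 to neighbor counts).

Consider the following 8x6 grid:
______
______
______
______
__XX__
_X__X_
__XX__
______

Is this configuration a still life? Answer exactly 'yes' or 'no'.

Answer: yes

Derivation:
Compute generation 1 and compare to generation 0 (given above):
Generation 1:
______
______
______
______
__XX__
_X__X_
__XX__
______
The grids are IDENTICAL -> still life.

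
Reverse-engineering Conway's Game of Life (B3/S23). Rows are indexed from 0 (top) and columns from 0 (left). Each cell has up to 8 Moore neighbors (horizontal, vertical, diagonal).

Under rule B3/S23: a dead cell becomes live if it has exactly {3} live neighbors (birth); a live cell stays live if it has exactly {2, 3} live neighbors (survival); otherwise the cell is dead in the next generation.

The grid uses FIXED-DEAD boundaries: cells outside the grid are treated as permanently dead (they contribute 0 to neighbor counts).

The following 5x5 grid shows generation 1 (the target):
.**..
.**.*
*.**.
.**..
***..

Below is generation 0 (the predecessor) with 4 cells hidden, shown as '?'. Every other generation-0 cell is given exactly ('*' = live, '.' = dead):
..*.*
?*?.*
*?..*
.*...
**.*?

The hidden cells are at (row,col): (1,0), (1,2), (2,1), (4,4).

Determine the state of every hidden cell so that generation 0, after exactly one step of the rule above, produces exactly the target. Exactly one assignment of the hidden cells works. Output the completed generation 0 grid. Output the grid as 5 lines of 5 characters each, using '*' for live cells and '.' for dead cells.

Answer: ..*.*
.**.*
*...*
.*...
**.*.

Derivation:
Hidden generation-0 cells (in order): (1,0), (1,2), (2,1), (4,4).
A hidden cell only influences target cells in its own 3x3 neighborhood. Try each of the 2^4 = 16 assignments, step the completed generation 0 forward once under B3/S23, and compare with the target:
  (1,0)=. (1,2)=. (2,1)=. (4,4)=. -> step gives (0,1)='.' but target has '*' -> reject
  (1,0)=. (1,2)=. (2,1)=. (4,4)=* -> step gives (0,1)='.' but target has '*' -> reject
  (1,0)=. (1,2)=. (2,1)=* (4,4)=. -> step gives (0,1)='.' but target has '*' -> reject
  (1,0)=. (1,2)=. (2,1)=* (4,4)=* -> step gives (0,1)='.' but target has '*' -> reject
  (1,0)=. (1,2)=* (2,1)=. (4,4)=. -> step reproduces the target at every cell -> ACCEPT
  (1,0)=. (1,2)=* (2,1)=. (4,4)=* -> step gives (3,3)='*' but target has '.' -> reject
  (1,0)=. (1,2)=* (2,1)=* (4,4)=. -> step gives (1,0)='*' but target has '.' -> reject
  (1,0)=. (1,2)=* (2,1)=* (4,4)=* -> step gives (1,0)='*' but target has '.' -> reject
  (1,0)=* (1,2)=. (2,1)=. (4,4)=. -> step gives (0,2)='.' but target has '*' -> reject
  (1,0)=* (1,2)=. (2,1)=. (4,4)=* -> step gives (0,2)='.' but target has '*' -> reject
  (1,0)=* (1,2)=. (2,1)=* (4,4)=. -> step gives (0,2)='.' but target has '*' -> reject
  (1,0)=* (1,2)=. (2,1)=* (4,4)=* -> step gives (0,2)='.' but target has '*' -> reject
  (1,0)=* (1,2)=* (2,1)=. (4,4)=. -> step gives (0,1)='.' but target has '*' -> reject
  (1,0)=* (1,2)=* (2,1)=. (4,4)=* -> step gives (0,1)='.' but target has '*' -> reject
  (1,0)=* (1,2)=* (2,1)=* (4,4)=. -> step gives (0,1)='.' but target has '*' -> reject
  (1,0)=* (1,2)=* (2,1)=* (4,4)=* -> step gives (0,1)='.' but target has '*' -> reject
Unique solution: (1,0)=dead, (1,2)=live, (2,1)=dead, (4,4)=dead.
Check: live-neighbor counts of every cell in the completed generation 0:
13241
23252
24331
43322
22301
Applying B3/S23 to generation 0 with these counts gives:
.**..
.**.*
*.**.
.**..
***..
which matches the target exactly.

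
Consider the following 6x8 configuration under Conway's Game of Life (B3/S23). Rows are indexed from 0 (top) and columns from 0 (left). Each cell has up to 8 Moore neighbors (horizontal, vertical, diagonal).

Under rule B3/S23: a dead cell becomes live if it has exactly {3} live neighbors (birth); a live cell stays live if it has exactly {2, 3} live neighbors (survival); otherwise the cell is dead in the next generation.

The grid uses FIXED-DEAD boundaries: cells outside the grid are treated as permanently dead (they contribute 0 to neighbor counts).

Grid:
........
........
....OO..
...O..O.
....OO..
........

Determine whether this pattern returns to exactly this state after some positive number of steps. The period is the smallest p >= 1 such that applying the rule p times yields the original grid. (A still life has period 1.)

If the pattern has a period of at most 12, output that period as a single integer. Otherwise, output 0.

Simulating and comparing each generation to the original:
Gen 0 (original, given above): 6 live cells
Gen 1: 6 live cells, MATCHES original -> period = 1

Answer: 1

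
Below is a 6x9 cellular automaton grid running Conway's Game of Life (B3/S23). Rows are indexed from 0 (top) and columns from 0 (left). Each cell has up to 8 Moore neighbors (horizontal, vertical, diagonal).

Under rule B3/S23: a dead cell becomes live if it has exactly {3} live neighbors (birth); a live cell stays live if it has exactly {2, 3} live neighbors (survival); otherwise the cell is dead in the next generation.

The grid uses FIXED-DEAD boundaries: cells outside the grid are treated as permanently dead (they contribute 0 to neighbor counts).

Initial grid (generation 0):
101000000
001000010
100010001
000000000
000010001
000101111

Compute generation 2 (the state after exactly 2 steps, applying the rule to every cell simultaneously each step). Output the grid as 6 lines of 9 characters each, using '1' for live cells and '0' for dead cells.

Answer: 000000000
000000000
000000000
000001000
000010001
000010001

Derivation:
Simulating step by step:
Generation 0 (given above): 14 live cells
Generation 1: 11 live cells
010000000
000100000
000000000
000000000
000011101
000011111
Generation 2: 5 live cells
(generation 2 grid is the final answer)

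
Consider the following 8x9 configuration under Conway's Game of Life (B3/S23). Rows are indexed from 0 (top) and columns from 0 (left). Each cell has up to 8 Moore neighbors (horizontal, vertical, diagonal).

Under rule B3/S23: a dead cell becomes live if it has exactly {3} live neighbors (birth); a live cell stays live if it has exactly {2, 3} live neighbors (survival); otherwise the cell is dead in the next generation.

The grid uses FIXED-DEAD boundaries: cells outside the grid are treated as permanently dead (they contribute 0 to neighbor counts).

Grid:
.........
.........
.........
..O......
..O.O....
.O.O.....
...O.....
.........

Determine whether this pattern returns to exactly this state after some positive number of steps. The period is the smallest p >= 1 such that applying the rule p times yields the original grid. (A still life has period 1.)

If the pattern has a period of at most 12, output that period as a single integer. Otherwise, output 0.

Answer: 2

Derivation:
Simulating and comparing each generation to the original:
Gen 0 (original, given above): 6 live cells
Gen 1: 6 live cells, differs from original
Gen 2: 6 live cells, MATCHES original -> period = 2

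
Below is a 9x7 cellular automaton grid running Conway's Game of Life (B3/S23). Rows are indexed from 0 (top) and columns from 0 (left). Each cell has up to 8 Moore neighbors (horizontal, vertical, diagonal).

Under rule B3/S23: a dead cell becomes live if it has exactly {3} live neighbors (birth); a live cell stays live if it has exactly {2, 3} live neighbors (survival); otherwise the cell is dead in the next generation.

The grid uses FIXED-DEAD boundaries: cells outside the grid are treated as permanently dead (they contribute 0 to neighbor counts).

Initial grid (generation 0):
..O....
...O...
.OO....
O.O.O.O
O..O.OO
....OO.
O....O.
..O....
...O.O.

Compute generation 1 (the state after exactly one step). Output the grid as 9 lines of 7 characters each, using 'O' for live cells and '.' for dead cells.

Simulating step by step:
Generation 0 (given above): 19 live cells
Generation 1: 14 live cells
(generation 1 grid is the final answer)

Answer: .......
.O.O...
.OO....
O.O.O.O
.O.O..O
.......
....OO.
....O..
.......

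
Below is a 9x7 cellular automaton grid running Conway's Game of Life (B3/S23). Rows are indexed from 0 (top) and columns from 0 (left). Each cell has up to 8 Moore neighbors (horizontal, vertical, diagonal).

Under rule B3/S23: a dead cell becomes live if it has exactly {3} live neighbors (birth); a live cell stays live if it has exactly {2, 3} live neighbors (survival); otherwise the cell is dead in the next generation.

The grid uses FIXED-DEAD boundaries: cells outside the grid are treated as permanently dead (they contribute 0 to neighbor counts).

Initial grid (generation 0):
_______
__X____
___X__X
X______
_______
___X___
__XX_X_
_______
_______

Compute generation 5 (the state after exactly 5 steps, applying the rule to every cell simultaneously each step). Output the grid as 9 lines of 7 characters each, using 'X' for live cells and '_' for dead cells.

Answer: _______
_______
_______
_______
___X___
__X_X__
__X_X__
___X___
_______

Derivation:
Simulating step by step:
Generation 0 (given above): 8 live cells
Generation 1: 6 live cells
_______
_______
_______
_______
_______
__XXX__
__XXX__
_______
_______
Generation 2: 6 live cells
_______
_______
_______
_______
___X___
__X_X__
__X_X__
___X___
_______
Generation 3: 6 live cells
_______
_______
_______
_______
___X___
__X_X__
__X_X__
___X___
_______
Generation 4: 6 live cells
_______
_______
_______
_______
___X___
__X_X__
__X_X__
___X___
_______
Generation 5: 6 live cells
(generation 5 grid is the final answer)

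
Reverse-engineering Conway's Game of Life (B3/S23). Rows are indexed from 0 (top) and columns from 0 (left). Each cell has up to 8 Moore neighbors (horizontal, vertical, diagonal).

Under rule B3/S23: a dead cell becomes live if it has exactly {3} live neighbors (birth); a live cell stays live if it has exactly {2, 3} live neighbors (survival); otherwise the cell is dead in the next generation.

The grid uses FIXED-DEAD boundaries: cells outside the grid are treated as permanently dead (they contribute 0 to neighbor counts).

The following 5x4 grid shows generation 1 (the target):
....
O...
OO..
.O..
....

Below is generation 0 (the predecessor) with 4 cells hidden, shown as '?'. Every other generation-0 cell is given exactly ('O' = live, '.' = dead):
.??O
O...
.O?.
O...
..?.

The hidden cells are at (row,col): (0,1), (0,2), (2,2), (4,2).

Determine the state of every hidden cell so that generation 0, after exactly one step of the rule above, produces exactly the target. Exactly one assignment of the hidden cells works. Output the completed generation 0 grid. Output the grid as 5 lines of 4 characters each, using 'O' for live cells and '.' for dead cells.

Hidden generation-0 cells (in order): (0,1), (0,2), (2,2), (4,2).
A hidden cell only influences target cells in its own 3x3 neighborhood. Try each of the 2^4 = 16 assignments, step the completed generation 0 forward once under B3/S23, and compare with the target:
  (0,1)=. (0,2)=. (2,2)=. (4,2)=. -> step gives (1,0)='.' but target has 'O' -> reject
  (0,1)=. (0,2)=. (2,2)=. (4,2)=O -> step gives (1,0)='.' but target has 'O' -> reject
  (0,1)=. (0,2)=. (2,2)=O (4,2)=. -> step gives (1,0)='.' but target has 'O' -> reject
  (0,1)=. (0,2)=. (2,2)=O (4,2)=O -> step gives (1,0)='.' but target has 'O' -> reject
  (0,1)=. (0,2)=O (2,2)=. (4,2)=. -> step gives (1,0)='.' but target has 'O' -> reject
  (0,1)=. (0,2)=O (2,2)=. (4,2)=O -> step gives (1,0)='.' but target has 'O' -> reject
  (0,1)=. (0,2)=O (2,2)=O (4,2)=. -> step gives (1,0)='.' but target has 'O' -> reject
  (0,1)=. (0,2)=O (2,2)=O (4,2)=O -> step gives (1,0)='.' but target has 'O' -> reject
  (0,1)=O (0,2)=. (2,2)=. (4,2)=. -> step gives (1,1)='O' but target has '.' -> reject
  (0,1)=O (0,2)=. (2,2)=. (4,2)=O -> step gives (1,1)='O' but target has '.' -> reject
  (0,1)=O (0,2)=. (2,2)=O (4,2)=. -> step reproduces the target at every cell -> ACCEPT
  (0,1)=O (0,2)=. (2,2)=O (4,2)=O -> step gives (3,1)='.' but target has 'O' -> reject
  (0,1)=O (0,2)=O (2,2)=. (4,2)=. -> step gives (0,1)='O' but target has '.' -> reject
  (0,1)=O (0,2)=O (2,2)=. (4,2)=O -> step gives (0,1)='O' but target has '.' -> reject
  (0,1)=O (0,2)=O (2,2)=O (4,2)=. -> step gives (0,1)='O' but target has '.' -> reject
  (0,1)=O (0,2)=O (2,2)=O (4,2)=O -> step gives (0,1)='O' but target has '.' -> reject
Unique solution: (0,1)=live, (0,2)=dead, (2,2)=live, (4,2)=dead.
Check: live-neighbor counts of every cell in the completed generation 0:
2120
2442
3311
1321
1100
Applying B3/S23 to generation 0 with these counts gives:
....
O...
OO..
.O..
....
which matches the target exactly.

Answer: .O.O
O...
.OO.
O...
....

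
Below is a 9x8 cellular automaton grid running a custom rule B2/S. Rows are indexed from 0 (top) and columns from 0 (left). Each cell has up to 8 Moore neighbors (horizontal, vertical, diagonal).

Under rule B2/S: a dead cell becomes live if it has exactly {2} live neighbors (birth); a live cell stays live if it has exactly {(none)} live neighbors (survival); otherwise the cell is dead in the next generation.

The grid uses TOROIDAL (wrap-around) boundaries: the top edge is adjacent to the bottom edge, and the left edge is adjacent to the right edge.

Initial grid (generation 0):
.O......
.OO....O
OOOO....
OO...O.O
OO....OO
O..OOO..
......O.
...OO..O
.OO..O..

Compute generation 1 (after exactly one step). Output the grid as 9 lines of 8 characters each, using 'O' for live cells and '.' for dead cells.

Answer: ...O..O.
........
....O...
...OO...
...O....
..O.....
O.O.....
OO......
......O.

Derivation:
Simulating step by step:
Generation 0 (given above): 27 live cells
Generation 1: 12 live cells
(generation 1 grid is the final answer)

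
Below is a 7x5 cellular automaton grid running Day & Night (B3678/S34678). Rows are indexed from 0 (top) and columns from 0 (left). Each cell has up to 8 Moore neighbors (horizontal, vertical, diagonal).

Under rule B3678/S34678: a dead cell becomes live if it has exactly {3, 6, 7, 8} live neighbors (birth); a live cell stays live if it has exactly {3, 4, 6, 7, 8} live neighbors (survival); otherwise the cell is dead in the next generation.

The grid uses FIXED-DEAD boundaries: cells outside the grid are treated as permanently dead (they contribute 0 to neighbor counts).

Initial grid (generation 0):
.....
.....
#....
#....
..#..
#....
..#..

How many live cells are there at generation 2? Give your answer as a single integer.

Simulating step by step:
Generation 0 (given above): 5 live cells
Generation 1: 3 live cells
.....
.....
.....
.#...
.#...
.#...
.....
Generation 2: 2 live cells
.....
.....
.....
.....
#.#..
.....
.....
Population at generation 2: 2

Answer: 2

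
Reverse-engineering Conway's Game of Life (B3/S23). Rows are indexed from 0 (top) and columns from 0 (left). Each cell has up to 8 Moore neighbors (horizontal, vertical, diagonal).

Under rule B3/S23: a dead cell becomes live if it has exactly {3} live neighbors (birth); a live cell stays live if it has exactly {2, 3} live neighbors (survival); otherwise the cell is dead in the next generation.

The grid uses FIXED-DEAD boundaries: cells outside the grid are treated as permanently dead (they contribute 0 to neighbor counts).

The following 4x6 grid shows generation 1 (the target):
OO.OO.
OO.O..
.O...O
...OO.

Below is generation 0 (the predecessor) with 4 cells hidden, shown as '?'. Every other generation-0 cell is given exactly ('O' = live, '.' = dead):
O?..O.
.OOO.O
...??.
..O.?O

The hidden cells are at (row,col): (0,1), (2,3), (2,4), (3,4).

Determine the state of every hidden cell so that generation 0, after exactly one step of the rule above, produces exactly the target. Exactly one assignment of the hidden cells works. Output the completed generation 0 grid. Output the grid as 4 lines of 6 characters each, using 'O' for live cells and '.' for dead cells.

Hidden generation-0 cells (in order): (0,1), (2,3), (2,4), (3,4).
A hidden cell only influences target cells in its own 3x3 neighborhood. Try each of the 2^4 = 16 assignments, step the completed generation 0 forward once under B3/S23, and compare with the target:
  (0,1)=. (2,3)=. (2,4)=. (3,4)=. -> step gives (0,0)='.' but target has 'O' -> reject
  (0,1)=. (2,3)=. (2,4)=. (3,4)=O -> step gives (0,0)='.' but target has 'O' -> reject
  (0,1)=. (2,3)=. (2,4)=O (3,4)=. -> step gives (0,0)='.' but target has 'O' -> reject
  (0,1)=. (2,3)=. (2,4)=O (3,4)=O -> step gives (0,0)='.' but target has 'O' -> reject
  (0,1)=. (2,3)=O (2,4)=. (3,4)=. -> step gives (0,0)='.' but target has 'O' -> reject
  (0,1)=. (2,3)=O (2,4)=. (3,4)=O -> step gives (0,0)='.' but target has 'O' -> reject
  (0,1)=. (2,3)=O (2,4)=O (3,4)=. -> step gives (0,0)='.' but target has 'O' -> reject
  (0,1)=. (2,3)=O (2,4)=O (3,4)=O -> step gives (0,0)='.' but target has 'O' -> reject
  (0,1)=O (2,3)=. (2,4)=. (3,4)=. -> step gives (1,2)='O' but target has '.' -> reject
  (0,1)=O (2,3)=. (2,4)=. (3,4)=O -> step gives (1,2)='O' but target has '.' -> reject
  (0,1)=O (2,3)=. (2,4)=O (3,4)=. -> step gives (1,2)='O' but target has '.' -> reject
  (0,1)=O (2,3)=. (2,4)=O (3,4)=O -> step gives (1,2)='O' but target has '.' -> reject
  (0,1)=O (2,3)=O (2,4)=. (3,4)=. -> step gives (2,3)='O' but target has '.' -> reject
  (0,1)=O (2,3)=O (2,4)=. (3,4)=O -> step reproduces the target at every cell -> ACCEPT
  (0,1)=O (2,3)=O (2,4)=O (3,4)=. -> step gives (1,3)='.' but target has 'O' -> reject
  (0,1)=O (2,3)=O (2,4)=O (3,4)=O -> step gives (1,3)='.' but target has 'O' -> reject
Unique solution: (0,1)=live, (2,3)=live, (2,4)=dead, (3,4)=live.
Check: live-neighbor counts of every cell in the completed generation 0:
234322
334341
135453
011321
Applying B3/S23 to generation 0 with these counts gives:
OO.OO.
OO.O..
.O...O
...OO.
which matches the target exactly.

Answer: OO..O.
.OOO.O
...O..
..O.OO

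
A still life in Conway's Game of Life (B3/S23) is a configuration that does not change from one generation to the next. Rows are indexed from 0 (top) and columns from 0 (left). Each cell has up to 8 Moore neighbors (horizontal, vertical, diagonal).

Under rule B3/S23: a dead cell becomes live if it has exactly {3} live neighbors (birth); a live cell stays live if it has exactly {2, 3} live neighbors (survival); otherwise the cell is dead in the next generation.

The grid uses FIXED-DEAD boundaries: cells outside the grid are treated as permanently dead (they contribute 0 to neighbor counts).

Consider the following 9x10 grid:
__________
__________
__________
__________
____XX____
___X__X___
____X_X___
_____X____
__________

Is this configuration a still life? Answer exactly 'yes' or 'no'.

Compute generation 1 and compare to generation 0 (given above):
Generation 1:
__________
__________
__________
__________
____XX____
___X__X___
____X_X___
_____X____
__________
The grids are IDENTICAL -> still life.

Answer: yes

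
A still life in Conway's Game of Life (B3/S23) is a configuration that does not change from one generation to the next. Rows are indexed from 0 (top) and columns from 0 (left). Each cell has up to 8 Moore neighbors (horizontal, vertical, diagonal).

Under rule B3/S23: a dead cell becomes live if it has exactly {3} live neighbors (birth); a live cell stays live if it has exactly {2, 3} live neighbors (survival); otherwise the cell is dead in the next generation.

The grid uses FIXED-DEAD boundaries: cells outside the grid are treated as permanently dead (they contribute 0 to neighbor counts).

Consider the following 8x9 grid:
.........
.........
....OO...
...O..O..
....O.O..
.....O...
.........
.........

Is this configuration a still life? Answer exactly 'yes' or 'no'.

Answer: yes

Derivation:
Compute generation 1 and compare to generation 0 (given above):
Generation 1:
.........
.........
....OO...
...O..O..
....O.O..
.....O...
.........
.........
The grids are IDENTICAL -> still life.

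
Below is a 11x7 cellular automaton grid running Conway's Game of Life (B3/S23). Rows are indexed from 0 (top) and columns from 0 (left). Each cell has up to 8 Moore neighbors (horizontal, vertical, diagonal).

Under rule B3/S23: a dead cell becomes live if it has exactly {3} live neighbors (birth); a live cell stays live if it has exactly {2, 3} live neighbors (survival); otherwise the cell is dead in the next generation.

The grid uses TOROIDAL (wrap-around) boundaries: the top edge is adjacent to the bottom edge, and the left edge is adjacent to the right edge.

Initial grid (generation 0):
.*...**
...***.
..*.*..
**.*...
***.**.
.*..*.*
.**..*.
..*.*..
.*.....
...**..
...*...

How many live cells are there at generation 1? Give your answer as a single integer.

Answer: 32

Derivation:
Simulating step by step:
Generation 0 (given above): 28 live cells
Generation 1: 32 live cells
..**.**
..**..*
.**..*.
*....**
....**.
....*.*
***.**.
..**...
..*.*..
..***..
..**.*.
Population at generation 1: 32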